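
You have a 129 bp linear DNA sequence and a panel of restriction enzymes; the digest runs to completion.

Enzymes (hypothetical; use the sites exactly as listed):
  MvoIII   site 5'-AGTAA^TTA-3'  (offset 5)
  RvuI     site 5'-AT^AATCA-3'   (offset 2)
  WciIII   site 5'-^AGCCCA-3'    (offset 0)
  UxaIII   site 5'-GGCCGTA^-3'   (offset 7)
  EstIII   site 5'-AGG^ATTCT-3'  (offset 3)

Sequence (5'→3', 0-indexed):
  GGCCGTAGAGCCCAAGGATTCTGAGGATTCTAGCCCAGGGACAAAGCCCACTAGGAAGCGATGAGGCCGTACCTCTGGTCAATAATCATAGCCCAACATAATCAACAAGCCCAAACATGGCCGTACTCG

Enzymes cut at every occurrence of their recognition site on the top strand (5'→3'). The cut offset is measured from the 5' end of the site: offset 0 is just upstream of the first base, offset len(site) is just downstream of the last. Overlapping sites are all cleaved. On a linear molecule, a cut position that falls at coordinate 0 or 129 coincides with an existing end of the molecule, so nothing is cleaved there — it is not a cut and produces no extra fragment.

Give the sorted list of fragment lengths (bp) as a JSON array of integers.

Per-enzyme occurrences:
  MvoIII (AGTAATTA, off=5): no sites
  RvuI (ATAATCA, off=2): starts [81, 97] → cuts [83, 99]
  WciIII (AGCCCA, off=0): starts [8, 31, 44, 89, 107] → cuts [8, 31, 44, 89, 107]
  UxaIII (GGCCGTA, off=7): starts [0, 64, 118] → cuts [7, 71, 125]
  EstIII (AGGATTCT, off=3): starts [14, 23] → cuts [17, 26]

All cut coordinates (distinct, sorted): [7, 8, 17, 26, 31, 44, 71, 83, 89, 99, 107, 125]

Fragments:
  [0,7): 7 bp
  [7,8): 1 bp
  [8,17): 9 bp
  [17,26): 9 bp
  [26,31): 5 bp
  [31,44): 13 bp
  [44,71): 27 bp
  [71,83): 12 bp
  [83,89): 6 bp
  [89,99): 10 bp
  [99,107): 8 bp
  [107,125): 18 bp
  [125,129): 4 bp

[1,4,5,6,7,8,9,9,10,12,13,18,27]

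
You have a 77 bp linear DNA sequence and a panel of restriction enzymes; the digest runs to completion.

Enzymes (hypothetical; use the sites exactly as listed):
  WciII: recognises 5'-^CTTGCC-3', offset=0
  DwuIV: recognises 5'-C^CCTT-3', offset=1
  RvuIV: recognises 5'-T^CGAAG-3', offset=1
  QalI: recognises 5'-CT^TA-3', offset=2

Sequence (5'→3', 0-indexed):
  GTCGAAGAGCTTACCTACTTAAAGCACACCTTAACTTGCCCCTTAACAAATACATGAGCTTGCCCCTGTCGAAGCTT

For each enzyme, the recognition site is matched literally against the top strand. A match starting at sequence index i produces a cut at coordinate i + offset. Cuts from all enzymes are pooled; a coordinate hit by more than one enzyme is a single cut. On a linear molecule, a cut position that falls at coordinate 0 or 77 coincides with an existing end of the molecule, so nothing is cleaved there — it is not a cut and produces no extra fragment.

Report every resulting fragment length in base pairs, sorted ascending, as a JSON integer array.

Per-enzyme occurrences:
  WciII (CTTGCC, off=0): starts [34, 58] → cuts [34, 58]
  DwuIV (CCCTT, off=1): starts [39] → cuts [40]
  RvuIV (TCGAAG, off=1): starts [1, 68] → cuts [2, 69]
  QalI (CTTA, off=2): starts [9, 17, 29, 41] → cuts [11, 19, 31, 43]

All cut coordinates (distinct, sorted): [2, 11, 19, 31, 34, 40, 43, 58, 69]

Fragment lengths:
  [0,2): 2 bp
  [2,11): 9 bp
  [11,19): 8 bp
  [19,31): 12 bp
  [31,34): 3 bp
  [34,40): 6 bp
  [40,43): 3 bp
  [43,58): 15 bp
  [58,69): 11 bp
  [69,77): 8 bp

[2,3,3,6,8,8,9,11,12,15]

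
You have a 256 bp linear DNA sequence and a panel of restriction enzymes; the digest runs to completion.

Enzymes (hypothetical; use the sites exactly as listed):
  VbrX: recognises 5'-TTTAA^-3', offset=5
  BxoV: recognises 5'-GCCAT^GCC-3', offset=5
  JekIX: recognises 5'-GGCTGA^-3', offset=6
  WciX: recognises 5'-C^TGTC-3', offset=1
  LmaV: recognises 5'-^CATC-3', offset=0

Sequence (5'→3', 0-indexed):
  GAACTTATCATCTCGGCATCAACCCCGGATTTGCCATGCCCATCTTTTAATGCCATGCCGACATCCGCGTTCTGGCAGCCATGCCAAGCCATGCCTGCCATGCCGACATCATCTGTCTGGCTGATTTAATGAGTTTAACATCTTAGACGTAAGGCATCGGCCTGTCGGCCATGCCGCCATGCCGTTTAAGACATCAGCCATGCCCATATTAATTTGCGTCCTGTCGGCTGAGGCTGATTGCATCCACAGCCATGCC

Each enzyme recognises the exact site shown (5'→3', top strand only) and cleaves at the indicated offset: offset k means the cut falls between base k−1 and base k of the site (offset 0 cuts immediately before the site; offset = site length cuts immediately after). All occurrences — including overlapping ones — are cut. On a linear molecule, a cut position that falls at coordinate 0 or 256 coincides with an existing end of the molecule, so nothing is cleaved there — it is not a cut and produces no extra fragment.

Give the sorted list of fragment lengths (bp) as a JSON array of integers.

[2,3,3,3,3,4,5,5,5,6,6,8,8,8,8,9,9,9,10,10,10,10,10,11,13,16,20,21,21]

Per-enzyme occurrences:
  VbrX TTTAA/5: at [45, 124, 133, 184] ⇒ [50, 129, 138, 189]
  BxoV GCCATGCC/5: at [32, 51, 77, 87, 96, 167, 175, 196, 248] ⇒ [37, 56, 82, 92, 101, 172, 180, 201, 253]
  JekIX GGCTGA/6: at [118, 225, 231] ⇒ [124, 231, 237]
  WciX CTGTC/1: at [112, 161, 220] ⇒ [113, 162, 221]
  LmaV CATC/0: at [8, 16, 40, 61, 106, 109, 138, 154, 191, 240] ⇒ [8, 16, 40, 61, 106, 109, 138, 154, 191, 240]

All cut coordinates (distinct, sorted): [8, 16, 37, 40, 50, 56, 61, 82, 92, 101, 106, 109, 113, 124, 129, 138, 154, 162, 172, 180, 189, 191, 201, 221, 231, 237, 240, 253]

Fragment lengths:
  [0,8): 8 bp
  [8,16): 8 bp
  [16,37): 21 bp
  [37,40): 3 bp
  [40,50): 10 bp
  [50,56): 6 bp
  [56,61): 5 bp
  [61,82): 21 bp
  [82,92): 10 bp
  [92,101): 9 bp
  [101,106): 5 bp
  [106,109): 3 bp
  [109,113): 4 bp
  [113,124): 11 bp
  [124,129): 5 bp
  [129,138): 9 bp
  [138,154): 16 bp
  [154,162): 8 bp
  [162,172): 10 bp
  [172,180): 8 bp
  [180,189): 9 bp
  [189,191): 2 bp
  [191,201): 10 bp
  [201,221): 20 bp
  [221,231): 10 bp
  [231,237): 6 bp
  [237,240): 3 bp
  [240,253): 13 bp
  [253,256): 3 bp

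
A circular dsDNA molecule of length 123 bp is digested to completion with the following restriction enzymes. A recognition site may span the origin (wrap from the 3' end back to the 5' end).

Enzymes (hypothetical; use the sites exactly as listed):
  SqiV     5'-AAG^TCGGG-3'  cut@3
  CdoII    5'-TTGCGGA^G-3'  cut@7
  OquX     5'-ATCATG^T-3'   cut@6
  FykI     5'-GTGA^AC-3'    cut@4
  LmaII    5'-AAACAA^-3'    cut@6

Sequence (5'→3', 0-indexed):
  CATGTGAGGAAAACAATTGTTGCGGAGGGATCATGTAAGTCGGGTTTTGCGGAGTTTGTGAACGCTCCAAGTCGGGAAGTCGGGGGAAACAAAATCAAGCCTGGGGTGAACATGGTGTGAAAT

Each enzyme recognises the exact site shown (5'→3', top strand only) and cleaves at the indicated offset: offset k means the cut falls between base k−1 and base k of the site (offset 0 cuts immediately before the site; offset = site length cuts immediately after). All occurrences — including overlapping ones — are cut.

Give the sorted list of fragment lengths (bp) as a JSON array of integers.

[4,8,8,9,10,10,12,13,14,17,18]

Site scan:
  SqiV AAGTCGGG/3: at [36, 68, 76] ⇒ [39, 71, 79]
  CdoII TTGCGGAG/7: at [19, 46] ⇒ [26, 53]
  OquX ATCATGT/6: at [29, 121] ⇒ [4, 35]
  FykI GTGAAC/4: at [57, 105] ⇒ [61, 109]
  LmaII AAACAA/6: at [10, 86] ⇒ [16, 92]

All cut coordinates (distinct, sorted): [4, 16, 26, 35, 39, 53, 61, 71, 79, 92, 109]

Fragment lengths:
  4→16: 12 bp
  16→26: 10 bp
  26→35: 9 bp
  35→39: 4 bp
  39→53: 14 bp
  53→61: 8 bp
  61→71: 10 bp
  71→79: 8 bp
  79→92: 13 bp
  92→109: 17 bp
  109→4 (wrap): 123-109+4 = 18 bp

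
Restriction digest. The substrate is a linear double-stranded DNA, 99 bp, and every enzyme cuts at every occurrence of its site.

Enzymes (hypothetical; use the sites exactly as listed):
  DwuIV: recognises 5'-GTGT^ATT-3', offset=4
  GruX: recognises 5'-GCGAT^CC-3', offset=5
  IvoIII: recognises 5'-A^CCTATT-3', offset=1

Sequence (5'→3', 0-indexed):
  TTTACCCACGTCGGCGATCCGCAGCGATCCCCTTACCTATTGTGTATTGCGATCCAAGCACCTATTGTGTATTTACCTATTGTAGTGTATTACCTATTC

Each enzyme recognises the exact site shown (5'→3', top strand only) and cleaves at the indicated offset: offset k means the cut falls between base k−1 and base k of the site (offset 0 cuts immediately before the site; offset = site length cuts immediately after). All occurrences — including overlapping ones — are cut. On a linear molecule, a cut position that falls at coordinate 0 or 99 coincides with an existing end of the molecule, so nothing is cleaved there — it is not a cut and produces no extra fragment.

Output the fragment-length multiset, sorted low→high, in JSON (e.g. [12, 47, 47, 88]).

[4,5,7,7,7,8,10,10,10,13,18]

Scan for sites:
  DwuIV (GTGTATT, off=4): starts [41, 66, 84] → cuts [45, 70, 88]
  GruX (GCGATCC, off=5): starts [13, 23, 48] → cuts [18, 28, 53]
  IvoIII (ACCTATT, off=1): starts [34, 59, 74, 91] → cuts [35, 60, 75, 92]

Pooled cuts: [18, 28, 35, 45, 53, 60, 70, 75, 88, 92]

Fragments:
  [0,18): 18 bp
  [18,28): 10 bp
  [28,35): 7 bp
  [35,45): 10 bp
  [45,53): 8 bp
  [53,60): 7 bp
  [60,70): 10 bp
  [70,75): 5 bp
  [75,88): 13 bp
  [88,92): 4 bp
  [92,99): 7 bp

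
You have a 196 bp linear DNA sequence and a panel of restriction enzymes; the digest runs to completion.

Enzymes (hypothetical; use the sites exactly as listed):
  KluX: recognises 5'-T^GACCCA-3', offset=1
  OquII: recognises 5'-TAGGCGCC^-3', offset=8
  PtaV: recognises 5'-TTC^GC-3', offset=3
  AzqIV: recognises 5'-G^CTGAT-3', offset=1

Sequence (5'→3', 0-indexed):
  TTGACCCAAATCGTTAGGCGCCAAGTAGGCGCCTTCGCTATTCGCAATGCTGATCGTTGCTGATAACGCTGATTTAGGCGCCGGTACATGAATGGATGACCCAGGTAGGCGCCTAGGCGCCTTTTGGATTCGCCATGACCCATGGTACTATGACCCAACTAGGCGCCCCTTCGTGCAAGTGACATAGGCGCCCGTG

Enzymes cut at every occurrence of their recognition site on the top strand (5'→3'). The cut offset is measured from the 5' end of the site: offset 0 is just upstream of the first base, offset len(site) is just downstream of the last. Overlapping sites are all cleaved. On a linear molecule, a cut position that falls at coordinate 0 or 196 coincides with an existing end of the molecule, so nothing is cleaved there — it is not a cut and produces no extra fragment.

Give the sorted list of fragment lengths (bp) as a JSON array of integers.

[2,3,4,5,6,7,8,9,10,10,11,14,15,15,16,16,20,25]

Per-enzyme occurrences:
  KluX (TGACCCA, off=1): starts [1, 96, 135, 150] → cuts [2, 97, 136, 151]
  OquII (TAGGCGCC, off=8): starts [14, 25, 74, 105, 113, 159, 184] → cuts [22, 33, 82, 113, 121, 167, 192]
  PtaV (TTCGC, off=3): starts [33, 40, 128] → cuts [36, 43, 131]
  AzqIV (GCTGAT, off=1): starts [48, 58, 67] → cuts [49, 59, 68]

All cut coordinates (distinct, sorted): [2, 22, 33, 36, 43, 49, 59, 68, 82, 97, 113, 121, 131, 136, 151, 167, 192]

Fragments:
  [0,2): 2 bp
  [2,22): 20 bp
  [22,33): 11 bp
  [33,36): 3 bp
  [36,43): 7 bp
  [43,49): 6 bp
  [49,59): 10 bp
  [59,68): 9 bp
  [68,82): 14 bp
  [82,97): 15 bp
  [97,113): 16 bp
  [113,121): 8 bp
  [121,131): 10 bp
  [131,136): 5 bp
  [136,151): 15 bp
  [151,167): 16 bp
  [167,192): 25 bp
  [192,196): 4 bp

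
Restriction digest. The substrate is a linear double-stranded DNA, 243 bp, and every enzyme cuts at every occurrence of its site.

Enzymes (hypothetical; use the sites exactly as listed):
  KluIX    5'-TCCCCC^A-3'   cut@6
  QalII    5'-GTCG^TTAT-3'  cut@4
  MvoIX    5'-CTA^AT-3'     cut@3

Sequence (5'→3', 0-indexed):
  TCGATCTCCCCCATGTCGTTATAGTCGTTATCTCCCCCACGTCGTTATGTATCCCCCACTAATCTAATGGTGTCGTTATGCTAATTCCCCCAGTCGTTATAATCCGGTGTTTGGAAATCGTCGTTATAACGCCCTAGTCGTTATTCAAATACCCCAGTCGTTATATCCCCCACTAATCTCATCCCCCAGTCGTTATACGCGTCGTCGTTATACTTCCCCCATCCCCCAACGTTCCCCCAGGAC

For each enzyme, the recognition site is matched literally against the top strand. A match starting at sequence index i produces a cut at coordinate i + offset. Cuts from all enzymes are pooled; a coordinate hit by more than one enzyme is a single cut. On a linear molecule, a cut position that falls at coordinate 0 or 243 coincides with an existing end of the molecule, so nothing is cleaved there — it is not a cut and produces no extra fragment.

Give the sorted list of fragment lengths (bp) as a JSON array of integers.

[4,4,5,5,5,5,6,6,7,8,8,9,9,11,11,11,12,12,13,13,15,17,20,27]

Site scan:
  KluIX (TCCCCCA, off=6): starts [6, 32, 51, 85, 165, 181, 214, 221, 232] → cuts [12, 38, 57, 91, 171, 187, 220, 227, 238]
  QalII (GTCGTTAT, off=4): starts [14, 23, 40, 71, 92, 119, 136, 156, 188, 203] → cuts [18, 27, 44, 75, 96, 123, 140, 160, 192, 207]
  MvoIX (CTAAT, off=3): starts [58, 63, 80, 172] → cuts [61, 66, 83, 175]

Pooled cuts: [12, 18, 27, 38, 44, 57, 61, 66, 75, 83, 91, 96, 123, 140, 160, 171, 175, 187, 192, 207, 220, 227, 238]

Fragment lengths:
  [0,12): 12 bp
  [12,18): 6 bp
  [18,27): 9 bp
  [27,38): 11 bp
  [38,44): 6 bp
  [44,57): 13 bp
  [57,61): 4 bp
  [61,66): 5 bp
  [66,75): 9 bp
  [75,83): 8 bp
  [83,91): 8 bp
  [91,96): 5 bp
  [96,123): 27 bp
  [123,140): 17 bp
  [140,160): 20 bp
  [160,171): 11 bp
  [171,175): 4 bp
  [175,187): 12 bp
  [187,192): 5 bp
  [192,207): 15 bp
  [207,220): 13 bp
  [220,227): 7 bp
  [227,238): 11 bp
  [238,243): 5 bp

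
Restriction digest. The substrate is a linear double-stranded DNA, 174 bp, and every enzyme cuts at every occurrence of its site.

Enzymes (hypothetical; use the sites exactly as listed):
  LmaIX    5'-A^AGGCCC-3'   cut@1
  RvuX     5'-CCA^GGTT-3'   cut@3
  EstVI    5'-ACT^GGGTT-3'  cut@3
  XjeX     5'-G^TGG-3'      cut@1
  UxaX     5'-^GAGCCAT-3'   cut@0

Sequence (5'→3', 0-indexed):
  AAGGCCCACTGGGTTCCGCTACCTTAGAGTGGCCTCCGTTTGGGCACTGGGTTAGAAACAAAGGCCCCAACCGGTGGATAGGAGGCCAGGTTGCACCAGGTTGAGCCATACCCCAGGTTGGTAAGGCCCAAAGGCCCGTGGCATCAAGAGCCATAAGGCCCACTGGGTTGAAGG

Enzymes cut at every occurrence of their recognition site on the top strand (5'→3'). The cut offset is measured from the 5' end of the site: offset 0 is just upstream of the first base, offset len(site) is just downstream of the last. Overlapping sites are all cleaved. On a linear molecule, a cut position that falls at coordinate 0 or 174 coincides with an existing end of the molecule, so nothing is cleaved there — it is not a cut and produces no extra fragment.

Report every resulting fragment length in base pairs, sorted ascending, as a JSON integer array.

[1,4,7,8,8,8,9,9,9,10,10,13,13,13,14,19,19]

Site scan:
  LmaIX (AAGGCCC, off=1): starts [0, 60, 122, 130, 154] → cuts [1, 61, 123, 131, 155]
  RvuX (CCAGGTT, off=3): starts [85, 95, 112] → cuts [88, 98, 115]
  EstVI (ACTGGGTT, off=3): starts [7, 45, 161] → cuts [10, 48, 164]
  XjeX (GTGG, off=1): starts [28, 73, 137] → cuts [29, 74, 138]
  UxaX (GAGCCAT, off=0): starts [102, 147] → cuts [102, 147]

All cut coordinates (distinct, sorted): [1, 10, 29, 48, 61, 74, 88, 98, 102, 115, 123, 131, 138, 147, 155, 164]

Fragment lengths:
  [0,1): 1 bp
  [1,10): 9 bp
  [10,29): 19 bp
  [29,48): 19 bp
  [48,61): 13 bp
  [61,74): 13 bp
  [74,88): 14 bp
  [88,98): 10 bp
  [98,102): 4 bp
  [102,115): 13 bp
  [115,123): 8 bp
  [123,131): 8 bp
  [131,138): 7 bp
  [138,147): 9 bp
  [147,155): 8 bp
  [155,164): 9 bp
  [164,174): 10 bp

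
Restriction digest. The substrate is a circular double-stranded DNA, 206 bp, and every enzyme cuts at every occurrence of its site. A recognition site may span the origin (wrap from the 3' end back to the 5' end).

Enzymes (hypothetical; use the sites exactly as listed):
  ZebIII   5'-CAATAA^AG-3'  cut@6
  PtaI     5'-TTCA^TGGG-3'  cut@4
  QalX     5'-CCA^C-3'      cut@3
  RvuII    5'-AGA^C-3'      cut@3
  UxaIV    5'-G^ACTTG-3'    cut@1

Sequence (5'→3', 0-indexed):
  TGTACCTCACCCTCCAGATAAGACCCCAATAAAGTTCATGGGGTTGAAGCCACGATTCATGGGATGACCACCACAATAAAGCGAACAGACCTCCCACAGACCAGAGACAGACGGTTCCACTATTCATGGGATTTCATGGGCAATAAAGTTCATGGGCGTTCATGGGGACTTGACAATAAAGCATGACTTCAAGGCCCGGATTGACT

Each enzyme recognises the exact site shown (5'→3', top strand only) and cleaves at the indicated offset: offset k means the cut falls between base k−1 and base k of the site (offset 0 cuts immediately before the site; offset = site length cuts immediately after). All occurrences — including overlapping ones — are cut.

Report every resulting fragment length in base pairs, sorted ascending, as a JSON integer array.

[3,4,4,5,6,6,6,7,7,7,7,8,9,10,10,10,10,11,12,14,24,26]

Site scan:
  ZebIII (CAATAAAG, off=6): starts [26, 73, 140, 173] → cuts [32, 79, 146, 179]
  PtaI (TTCATGGG, off=4): starts [34, 55, 122, 132, 148, 158] → cuts [38, 59, 126, 136, 152, 162]
  QalX (CCAC, off=3): starts [49, 67, 70, 93, 116] → cuts [52, 70, 73, 96, 119]
  RvuII (AGAC, off=3): starts [20, 86, 97, 104, 108] → cuts [23, 89, 100, 107, 111]
  UxaIV (GACTTG, off=1): starts [166, 202] → cuts [167, 203]

All cut coordinates (distinct, sorted): [23, 32, 38, 52, 59, 70, 73, 79, 89, 96, 100, 107, 111, 119, 126, 136, 146, 152, 162, 167, 179, 203]

Fragments:
  23→32: 9 bp
  32→38: 6 bp
  38→52: 14 bp
  52→59: 7 bp
  59→70: 11 bp
  70→73: 3 bp
  73→79: 6 bp
  79→89: 10 bp
  89→96: 7 bp
  96→100: 4 bp
  100→107: 7 bp
  107→111: 4 bp
  111→119: 8 bp
  119→126: 7 bp
  126→136: 10 bp
  136→146: 10 bp
  146→152: 6 bp
  152→162: 10 bp
  162→167: 5 bp
  167→179: 12 bp
  179→203: 24 bp
  203→23 (wrap): 206-203+23 = 26 bp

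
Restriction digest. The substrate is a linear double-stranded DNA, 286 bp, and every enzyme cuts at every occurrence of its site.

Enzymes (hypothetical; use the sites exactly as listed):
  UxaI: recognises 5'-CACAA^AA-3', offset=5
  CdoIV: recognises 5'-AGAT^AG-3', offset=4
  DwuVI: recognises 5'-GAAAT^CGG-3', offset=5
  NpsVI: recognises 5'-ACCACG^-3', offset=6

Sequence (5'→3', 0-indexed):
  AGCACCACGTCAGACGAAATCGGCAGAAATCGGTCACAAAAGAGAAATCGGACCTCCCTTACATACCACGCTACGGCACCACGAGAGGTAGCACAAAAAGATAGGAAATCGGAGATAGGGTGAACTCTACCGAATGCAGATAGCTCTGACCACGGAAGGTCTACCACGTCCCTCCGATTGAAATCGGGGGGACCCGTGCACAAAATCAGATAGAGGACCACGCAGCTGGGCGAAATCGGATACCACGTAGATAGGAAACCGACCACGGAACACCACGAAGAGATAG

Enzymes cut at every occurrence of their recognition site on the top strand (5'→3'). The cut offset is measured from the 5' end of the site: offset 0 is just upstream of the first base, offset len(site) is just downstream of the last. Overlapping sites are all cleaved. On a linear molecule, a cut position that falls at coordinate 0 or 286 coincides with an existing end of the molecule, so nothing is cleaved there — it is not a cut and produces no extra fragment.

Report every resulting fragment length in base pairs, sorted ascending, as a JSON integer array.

[2,5,6,7,7,7,8,9,9,9,10,10,11,11,11,13,13,13,14,14,15,16,19,22,25]

Site scan:
  UxaI CACAAAA/5: at [34, 91, 198] ⇒ [39, 96, 203]
  CdoIV AGATAG/4: at [98, 112, 137, 207, 248, 280] ⇒ [102, 116, 141, 211, 252, 284]
  DwuVI GAAATCGG/5: at [15, 25, 43, 104, 179, 231] ⇒ [20, 30, 48, 109, 184, 236]
  NpsVI ACCACG/6: at [3, 64, 77, 148, 162, 216, 241, 261, 271] ⇒ [9, 70, 83, 154, 168, 222, 247, 267, 277]

Pooled cuts: [9, 20, 30, 39, 48, 70, 83, 96, 102, 109, 116, 141, 154, 168, 184, 203, 211, 222, 236, 247, 252, 267, 277, 284]

Fragments:
  [0,9): 9 bp
  [9,20): 11 bp
  [20,30): 10 bp
  [30,39): 9 bp
  [39,48): 9 bp
  [48,70): 22 bp
  [70,83): 13 bp
  [83,96): 13 bp
  [96,102): 6 bp
  [102,109): 7 bp
  [109,116): 7 bp
  [116,141): 25 bp
  [141,154): 13 bp
  [154,168): 14 bp
  [168,184): 16 bp
  [184,203): 19 bp
  [203,211): 8 bp
  [211,222): 11 bp
  [222,236): 14 bp
  [236,247): 11 bp
  [247,252): 5 bp
  [252,267): 15 bp
  [267,277): 10 bp
  [277,284): 7 bp
  [284,286): 2 bp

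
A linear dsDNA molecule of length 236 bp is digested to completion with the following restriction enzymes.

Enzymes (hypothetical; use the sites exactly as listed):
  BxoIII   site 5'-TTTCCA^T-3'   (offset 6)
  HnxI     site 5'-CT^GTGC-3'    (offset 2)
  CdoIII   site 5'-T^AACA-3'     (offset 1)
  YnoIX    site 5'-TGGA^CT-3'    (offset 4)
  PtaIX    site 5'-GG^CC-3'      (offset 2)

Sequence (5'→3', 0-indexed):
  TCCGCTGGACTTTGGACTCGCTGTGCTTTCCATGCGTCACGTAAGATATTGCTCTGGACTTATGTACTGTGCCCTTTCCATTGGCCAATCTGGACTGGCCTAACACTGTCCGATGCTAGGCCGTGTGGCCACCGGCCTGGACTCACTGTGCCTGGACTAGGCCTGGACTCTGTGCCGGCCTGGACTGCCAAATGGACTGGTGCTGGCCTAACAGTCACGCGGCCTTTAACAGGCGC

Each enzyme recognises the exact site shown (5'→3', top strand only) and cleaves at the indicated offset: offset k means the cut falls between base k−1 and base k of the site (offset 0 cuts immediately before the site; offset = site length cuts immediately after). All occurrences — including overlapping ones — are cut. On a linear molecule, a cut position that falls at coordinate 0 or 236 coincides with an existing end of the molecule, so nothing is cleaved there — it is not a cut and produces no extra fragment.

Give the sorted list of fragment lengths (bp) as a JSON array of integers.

Scan for sites:
  BxoIII (TTTCCAT, off=6): starts [26, 74] → cuts [32, 80]
  HnxI (CTGTGC, off=2): starts [20, 66, 145, 169] → cuts [22, 68, 147, 171]
  CdoIII (TAACA, off=1): starts [100, 208, 226] → cuts [101, 209, 227]
  YnoIX (TGGACT, off=4): starts [5, 12, 54, 90, 137, 152, 163, 180, 192] → cuts [9, 16, 58, 94, 141, 156, 167, 184, 196]
  PtaIX (GGCC, off=2): starts [82, 96, 118, 126, 133, 159, 176, 204, 220] → cuts [84, 98, 120, 128, 135, 161, 178, 206, 222]

Pooled cuts: [9, 16, 22, 32, 58, 68, 80, 84, 94, 98, 101, 120, 128, 135, 141, 147, 156, 161, 167, 171, 178, 184, 196, 206, 209, 222, 227]

Fragment lengths:
  [0,9): 9 bp
  [9,16): 7 bp
  [16,22): 6 bp
  [22,32): 10 bp
  [32,58): 26 bp
  [58,68): 10 bp
  [68,80): 12 bp
  [80,84): 4 bp
  [84,94): 10 bp
  [94,98): 4 bp
  [98,101): 3 bp
  [101,120): 19 bp
  [120,128): 8 bp
  [128,135): 7 bp
  [135,141): 6 bp
  [141,147): 6 bp
  [147,156): 9 bp
  [156,161): 5 bp
  [161,167): 6 bp
  [167,171): 4 bp
  [171,178): 7 bp
  [178,184): 6 bp
  [184,196): 12 bp
  [196,206): 10 bp
  [206,209): 3 bp
  [209,222): 13 bp
  [222,227): 5 bp
  [227,236): 9 bp

[3,3,4,4,4,5,5,6,6,6,6,6,7,7,7,8,9,9,9,10,10,10,10,12,12,13,19,26]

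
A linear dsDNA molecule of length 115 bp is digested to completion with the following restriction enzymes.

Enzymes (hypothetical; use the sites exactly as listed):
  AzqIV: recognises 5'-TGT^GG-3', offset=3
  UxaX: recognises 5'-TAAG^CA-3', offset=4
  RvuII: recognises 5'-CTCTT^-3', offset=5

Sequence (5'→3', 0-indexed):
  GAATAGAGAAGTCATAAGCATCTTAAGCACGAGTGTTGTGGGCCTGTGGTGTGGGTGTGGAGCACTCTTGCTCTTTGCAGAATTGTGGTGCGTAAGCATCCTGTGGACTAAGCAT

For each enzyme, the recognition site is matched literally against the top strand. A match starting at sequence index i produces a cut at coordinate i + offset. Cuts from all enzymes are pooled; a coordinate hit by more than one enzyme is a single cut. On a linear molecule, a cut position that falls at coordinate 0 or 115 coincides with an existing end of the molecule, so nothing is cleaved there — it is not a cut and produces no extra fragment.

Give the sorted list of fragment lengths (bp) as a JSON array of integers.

[3,5,6,6,8,8,8,9,10,11,11,12,18]

Scan for sites:
  AzqIV TGTGG/3: at [36, 44, 49, 55, 83, 101] ⇒ [39, 47, 52, 58, 86, 104]
  UxaX TAAGCA/4: at [14, 23, 92, 108] ⇒ [18, 27, 96, 112]
  RvuII CTCTT/5: at [64, 70] ⇒ [69, 75]

Pooled cuts: [18, 27, 39, 47, 52, 58, 69, 75, 86, 96, 104, 112]

Fragment lengths:
  [0,18): 18 bp
  [18,27): 9 bp
  [27,39): 12 bp
  [39,47): 8 bp
  [47,52): 5 bp
  [52,58): 6 bp
  [58,69): 11 bp
  [69,75): 6 bp
  [75,86): 11 bp
  [86,96): 10 bp
  [96,104): 8 bp
  [104,112): 8 bp
  [112,115): 3 bp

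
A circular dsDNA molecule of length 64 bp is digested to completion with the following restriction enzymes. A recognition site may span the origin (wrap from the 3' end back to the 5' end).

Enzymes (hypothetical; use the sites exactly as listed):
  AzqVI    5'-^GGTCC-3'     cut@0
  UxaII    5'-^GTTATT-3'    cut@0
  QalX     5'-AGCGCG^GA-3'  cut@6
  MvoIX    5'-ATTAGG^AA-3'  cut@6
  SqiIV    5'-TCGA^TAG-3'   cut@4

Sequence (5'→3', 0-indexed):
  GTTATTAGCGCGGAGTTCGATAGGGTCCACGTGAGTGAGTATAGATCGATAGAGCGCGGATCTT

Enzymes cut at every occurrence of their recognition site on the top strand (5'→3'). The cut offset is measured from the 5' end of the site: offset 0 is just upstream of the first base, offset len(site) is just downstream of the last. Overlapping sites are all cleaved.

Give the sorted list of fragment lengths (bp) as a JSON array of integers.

Scan for sites:
  AzqVI GGTCC/0: at [23] ⇒ [23]
  UxaII GTTATT/0: at [0] ⇒ [0]
  QalX AGCGCGGA/6: at [6, 52] ⇒ [12, 58]
  MvoIX (ATTAGGAA, off=6): no sites
  SqiIV TCGATAG/4: at [16, 45] ⇒ [20, 49]

Pooled cuts: [0, 12, 20, 23, 49, 58]

Fragments:
  0→12: 12 bp
  12→20: 8 bp
  20→23: 3 bp
  23→49: 26 bp
  49→58: 9 bp
  58→0 (wrap): 64-58+0 = 6 bp

[3,6,8,9,12,26]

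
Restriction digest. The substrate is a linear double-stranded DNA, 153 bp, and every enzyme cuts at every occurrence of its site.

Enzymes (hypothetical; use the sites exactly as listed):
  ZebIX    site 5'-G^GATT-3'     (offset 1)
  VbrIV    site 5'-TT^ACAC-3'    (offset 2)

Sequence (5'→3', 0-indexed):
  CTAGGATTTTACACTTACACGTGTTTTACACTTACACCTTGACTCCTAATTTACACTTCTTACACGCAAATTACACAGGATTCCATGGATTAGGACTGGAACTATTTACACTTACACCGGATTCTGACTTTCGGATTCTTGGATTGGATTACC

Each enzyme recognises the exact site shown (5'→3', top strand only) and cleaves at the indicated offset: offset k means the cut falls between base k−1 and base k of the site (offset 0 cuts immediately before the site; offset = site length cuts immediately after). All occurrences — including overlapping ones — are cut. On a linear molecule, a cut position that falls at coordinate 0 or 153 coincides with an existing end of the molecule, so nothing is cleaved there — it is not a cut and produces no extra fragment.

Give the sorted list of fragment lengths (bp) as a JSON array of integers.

Site scan:
  ZebIX GGATT/1: at [3, 77, 86, 118, 132, 140, 145] ⇒ [4, 78, 87, 119, 133, 141, 146]
  VbrIV TTACAC/2: at [8, 14, 25, 31, 50, 59, 70, 105, 111] ⇒ [10, 16, 27, 33, 52, 61, 72, 107, 113]

All cut coordinates (distinct, sorted): [4, 10, 16, 27, 33, 52, 61, 72, 78, 87, 107, 113, 119, 133, 141, 146]

Fragments:
  [0,4): 4 bp
  [4,10): 6 bp
  [10,16): 6 bp
  [16,27): 11 bp
  [27,33): 6 bp
  [33,52): 19 bp
  [52,61): 9 bp
  [61,72): 11 bp
  [72,78): 6 bp
  [78,87): 9 bp
  [87,107): 20 bp
  [107,113): 6 bp
  [113,119): 6 bp
  [119,133): 14 bp
  [133,141): 8 bp
  [141,146): 5 bp
  [146,153): 7 bp

[4,5,6,6,6,6,6,6,7,8,9,9,11,11,14,19,20]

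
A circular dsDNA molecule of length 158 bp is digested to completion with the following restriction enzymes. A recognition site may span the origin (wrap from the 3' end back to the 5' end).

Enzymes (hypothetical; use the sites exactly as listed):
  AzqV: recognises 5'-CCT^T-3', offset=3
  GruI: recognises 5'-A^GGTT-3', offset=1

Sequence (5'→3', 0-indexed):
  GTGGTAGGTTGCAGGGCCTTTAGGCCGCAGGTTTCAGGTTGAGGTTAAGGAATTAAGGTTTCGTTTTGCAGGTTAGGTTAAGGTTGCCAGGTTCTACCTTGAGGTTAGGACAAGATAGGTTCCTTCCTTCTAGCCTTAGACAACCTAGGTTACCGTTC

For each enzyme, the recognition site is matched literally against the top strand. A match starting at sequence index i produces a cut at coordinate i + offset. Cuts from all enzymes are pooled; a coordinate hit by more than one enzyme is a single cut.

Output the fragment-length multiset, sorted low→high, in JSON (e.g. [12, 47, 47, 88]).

Site scan:
  AzqV (CCTT, off=3): starts [16, 96, 121, 125, 133] → cuts [19, 99, 124, 128, 136]
  GruI (AGGTT, off=1): starts [5, 28, 35, 41, 55, 69, 74, 80, 88, 101, 116, 146] → cuts [6, 29, 36, 42, 56, 70, 75, 81, 89, 102, 117, 147]

Pooled cuts: [6, 19, 29, 36, 42, 56, 70, 75, 81, 89, 99, 102, 117, 124, 128, 136, 147]

Fragment lengths:
  6→19: 13 bp
  19→29: 10 bp
  29→36: 7 bp
  36→42: 6 bp
  42→56: 14 bp
  56→70: 14 bp
  70→75: 5 bp
  75→81: 6 bp
  81→89: 8 bp
  89→99: 10 bp
  99→102: 3 bp
  102→117: 15 bp
  117→124: 7 bp
  124→128: 4 bp
  128→136: 8 bp
  136→147: 11 bp
  147→6 (wrap): 158-147+6 = 17 bp

[3,4,5,6,6,7,7,8,8,10,10,11,13,14,14,15,17]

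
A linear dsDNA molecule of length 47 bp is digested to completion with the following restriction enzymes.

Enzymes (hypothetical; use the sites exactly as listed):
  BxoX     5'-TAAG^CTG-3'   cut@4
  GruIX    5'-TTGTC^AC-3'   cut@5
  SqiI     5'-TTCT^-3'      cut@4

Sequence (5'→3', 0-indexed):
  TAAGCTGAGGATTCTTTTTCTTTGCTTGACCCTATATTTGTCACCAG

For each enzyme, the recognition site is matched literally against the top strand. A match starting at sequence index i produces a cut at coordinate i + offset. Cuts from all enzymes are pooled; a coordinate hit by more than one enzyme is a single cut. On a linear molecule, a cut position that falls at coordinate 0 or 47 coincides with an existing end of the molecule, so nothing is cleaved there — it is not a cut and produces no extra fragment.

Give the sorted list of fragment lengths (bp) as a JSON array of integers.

Scan for sites:
  BxoX (TAAGCTG, off=4): starts [0] → cuts [4]
  GruIX (TTGTCAC, off=5): starts [37] → cuts [42]
  SqiI (TTCT, off=4): starts [11, 17] → cuts [15, 21]

All cut coordinates (distinct, sorted): [4, 15, 21, 42]

Fragment lengths:
  [0,4): 4 bp
  [4,15): 11 bp
  [15,21): 6 bp
  [21,42): 21 bp
  [42,47): 5 bp

[4,5,6,11,21]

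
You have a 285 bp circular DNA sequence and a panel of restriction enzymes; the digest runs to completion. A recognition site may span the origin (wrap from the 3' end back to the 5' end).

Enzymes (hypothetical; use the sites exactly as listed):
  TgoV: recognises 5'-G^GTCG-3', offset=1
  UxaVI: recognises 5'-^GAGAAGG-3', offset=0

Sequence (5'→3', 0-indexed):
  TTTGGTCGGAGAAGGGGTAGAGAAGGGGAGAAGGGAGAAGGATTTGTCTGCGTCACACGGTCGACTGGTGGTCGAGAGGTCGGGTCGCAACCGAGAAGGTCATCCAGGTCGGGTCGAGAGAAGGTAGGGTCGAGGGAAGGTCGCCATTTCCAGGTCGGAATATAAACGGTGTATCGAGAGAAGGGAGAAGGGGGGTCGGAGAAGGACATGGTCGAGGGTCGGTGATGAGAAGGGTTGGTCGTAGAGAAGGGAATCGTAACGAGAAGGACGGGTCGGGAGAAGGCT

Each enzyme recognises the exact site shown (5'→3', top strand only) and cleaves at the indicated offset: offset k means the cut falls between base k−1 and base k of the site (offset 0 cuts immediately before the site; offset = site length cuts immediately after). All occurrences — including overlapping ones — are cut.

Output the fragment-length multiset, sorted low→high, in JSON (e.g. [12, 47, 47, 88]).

[4,4,5,5,5,5,6,7,7,7,8,8,9,9,10,11,11,11,11,11,11,12,13,14,15,17,24,25]

Scan for sites:
  TgoV GGTCG/1: at [3, 58, 69, 77, 82, 106, 111, 127, 138, 152, 193, 209, 216, 236, 270] ⇒ [4, 59, 70, 78, 83, 107, 112, 128, 139, 153, 194, 210, 217, 237, 271]
  UxaVI GAGAAGG/0: at [8, 19, 27, 34, 92, 117, 177, 184, 198, 226, 243, 260, 276] ⇒ [8, 19, 27, 34, 92, 117, 177, 184, 198, 226, 243, 260, 276]

Pooled cuts: [4, 8, 19, 27, 34, 59, 70, 78, 83, 92, 107, 112, 117, 128, 139, 153, 177, 184, 194, 198, 210, 217, 226, 237, 243, 260, 271, 276]

Fragment lengths:
  4→8: 4 bp
  8→19: 11 bp
  19→27: 8 bp
  27→34: 7 bp
  34→59: 25 bp
  59→70: 11 bp
  70→78: 8 bp
  78→83: 5 bp
  83→92: 9 bp
  92→107: 15 bp
  107→112: 5 bp
  112→117: 5 bp
  117→128: 11 bp
  128→139: 11 bp
  139→153: 14 bp
  153→177: 24 bp
  177→184: 7 bp
  184→194: 10 bp
  194→198: 4 bp
  198→210: 12 bp
  210→217: 7 bp
  217→226: 9 bp
  226→237: 11 bp
  237→243: 6 bp
  243→260: 17 bp
  260→271: 11 bp
  271→276: 5 bp
  276→4 (wrap): 285-276+4 = 13 bp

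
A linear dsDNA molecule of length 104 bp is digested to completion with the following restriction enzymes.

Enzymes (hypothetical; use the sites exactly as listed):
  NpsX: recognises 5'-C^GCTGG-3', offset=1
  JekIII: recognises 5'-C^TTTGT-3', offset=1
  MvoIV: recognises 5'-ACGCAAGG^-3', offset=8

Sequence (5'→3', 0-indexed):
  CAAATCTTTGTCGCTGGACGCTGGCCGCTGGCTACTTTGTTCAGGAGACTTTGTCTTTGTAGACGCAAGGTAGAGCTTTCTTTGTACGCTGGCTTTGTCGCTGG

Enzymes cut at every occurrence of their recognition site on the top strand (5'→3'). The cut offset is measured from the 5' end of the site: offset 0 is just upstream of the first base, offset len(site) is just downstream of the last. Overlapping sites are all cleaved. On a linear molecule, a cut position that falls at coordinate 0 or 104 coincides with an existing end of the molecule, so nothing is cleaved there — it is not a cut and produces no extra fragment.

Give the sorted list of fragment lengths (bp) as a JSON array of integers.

Scan for sites:
  NpsX (CGCTGG, off=1): starts [11, 18, 25, 86, 98] → cuts [12, 19, 26, 87, 99]
  JekIII (CTTTGT, off=1): starts [5, 34, 48, 54, 79, 92] → cuts [6, 35, 49, 55, 80, 93]
  MvoIV (ACGCAAGG, off=8): starts [62] → cuts [70]

Pooled cuts: [6, 12, 19, 26, 35, 49, 55, 70, 80, 87, 93, 99]

Fragments:
  [0,6): 6 bp
  [6,12): 6 bp
  [12,19): 7 bp
  [19,26): 7 bp
  [26,35): 9 bp
  [35,49): 14 bp
  [49,55): 6 bp
  [55,70): 15 bp
  [70,80): 10 bp
  [80,87): 7 bp
  [87,93): 6 bp
  [93,99): 6 bp
  [99,104): 5 bp

[5,6,6,6,6,6,7,7,7,9,10,14,15]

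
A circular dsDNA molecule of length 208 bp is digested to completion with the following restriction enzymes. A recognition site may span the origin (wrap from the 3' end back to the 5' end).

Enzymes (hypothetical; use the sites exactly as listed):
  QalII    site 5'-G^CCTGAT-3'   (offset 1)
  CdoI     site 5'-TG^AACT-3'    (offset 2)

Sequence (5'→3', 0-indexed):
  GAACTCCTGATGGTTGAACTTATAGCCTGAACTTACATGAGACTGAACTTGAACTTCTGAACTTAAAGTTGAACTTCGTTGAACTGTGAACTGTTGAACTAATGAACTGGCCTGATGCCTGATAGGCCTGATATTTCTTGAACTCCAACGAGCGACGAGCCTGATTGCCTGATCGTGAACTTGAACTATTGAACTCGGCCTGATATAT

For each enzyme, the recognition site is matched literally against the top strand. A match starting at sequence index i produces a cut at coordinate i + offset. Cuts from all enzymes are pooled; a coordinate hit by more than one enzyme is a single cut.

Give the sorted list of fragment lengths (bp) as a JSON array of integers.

[6,6,6,7,7,7,8,8,8,8,8,9,10,10,11,12,13,14,15,16,19]

Site scan:
  QalII GCCTGAT/1: at [109, 116, 125, 158, 166, 197] ⇒ [110, 117, 126, 159, 167, 198]
  CdoI TGAACT/2: at [14, 27, 43, 49, 57, 69, 79, 86, 94, 102, 138, 175, 181, 189, 207] ⇒ [1, 16, 29, 45, 51, 59, 71, 81, 88, 96, 104, 140, 177, 183, 191]

Pooled cuts: [1, 16, 29, 45, 51, 59, 71, 81, 88, 96, 104, 110, 117, 126, 140, 159, 167, 177, 183, 191, 198]

Fragment lengths:
  1→16: 15 bp
  16→29: 13 bp
  29→45: 16 bp
  45→51: 6 bp
  51→59: 8 bp
  59→71: 12 bp
  71→81: 10 bp
  81→88: 7 bp
  88→96: 8 bp
  96→104: 8 bp
  104→110: 6 bp
  110→117: 7 bp
  117→126: 9 bp
  126→140: 14 bp
  140→159: 19 bp
  159→167: 8 bp
  167→177: 10 bp
  177→183: 6 bp
  183→191: 8 bp
  191→198: 7 bp
  198→1 (wrap): 208-198+1 = 11 bp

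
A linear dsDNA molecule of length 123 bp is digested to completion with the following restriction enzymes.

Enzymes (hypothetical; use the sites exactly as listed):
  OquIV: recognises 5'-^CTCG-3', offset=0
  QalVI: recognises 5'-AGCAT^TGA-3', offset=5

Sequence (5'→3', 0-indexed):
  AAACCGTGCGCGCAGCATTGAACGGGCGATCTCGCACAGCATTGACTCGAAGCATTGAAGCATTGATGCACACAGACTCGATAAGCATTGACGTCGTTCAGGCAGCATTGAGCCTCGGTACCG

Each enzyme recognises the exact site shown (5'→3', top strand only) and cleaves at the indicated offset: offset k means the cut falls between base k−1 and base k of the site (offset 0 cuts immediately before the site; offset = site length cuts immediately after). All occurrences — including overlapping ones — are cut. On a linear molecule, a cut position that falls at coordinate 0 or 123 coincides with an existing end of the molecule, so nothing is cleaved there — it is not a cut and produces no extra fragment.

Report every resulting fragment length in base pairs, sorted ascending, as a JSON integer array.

Per-enzyme occurrences:
  OquIV (CTCG, off=0): starts [30, 45, 76, 113] → cuts [30, 45, 76, 113]
  QalVI (AGCATTGA, off=5): starts [13, 37, 50, 58, 83, 103] → cuts [18, 42, 55, 63, 88, 108]

Pooled cuts: [18, 30, 42, 45, 55, 63, 76, 88, 108, 113]

Fragment lengths:
  [0,18): 18 bp
  [18,30): 12 bp
  [30,42): 12 bp
  [42,45): 3 bp
  [45,55): 10 bp
  [55,63): 8 bp
  [63,76): 13 bp
  [76,88): 12 bp
  [88,108): 20 bp
  [108,113): 5 bp
  [113,123): 10 bp

[3,5,8,10,10,12,12,12,13,18,20]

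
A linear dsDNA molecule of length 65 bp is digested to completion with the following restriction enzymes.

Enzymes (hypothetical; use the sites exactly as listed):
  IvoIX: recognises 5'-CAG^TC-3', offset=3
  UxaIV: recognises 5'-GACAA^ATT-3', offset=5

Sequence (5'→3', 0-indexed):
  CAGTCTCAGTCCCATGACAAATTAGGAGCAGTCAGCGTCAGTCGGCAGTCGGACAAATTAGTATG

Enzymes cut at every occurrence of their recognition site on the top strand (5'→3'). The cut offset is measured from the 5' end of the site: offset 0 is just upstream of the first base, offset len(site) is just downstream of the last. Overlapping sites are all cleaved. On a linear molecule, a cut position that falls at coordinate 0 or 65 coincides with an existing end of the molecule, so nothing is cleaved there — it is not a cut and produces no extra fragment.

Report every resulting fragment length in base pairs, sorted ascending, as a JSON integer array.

[3,6,7,8,9,10,11,11]

Scan for sites:
  IvoIX CAGTC/3: at [0, 6, 28, 38, 45] ⇒ [3, 9, 31, 41, 48]
  UxaIV GACAAATT/5: at [15, 51] ⇒ [20, 56]

All cut coordinates (distinct, sorted): [3, 9, 20, 31, 41, 48, 56]

Fragment lengths:
  [0,3): 3 bp
  [3,9): 6 bp
  [9,20): 11 bp
  [20,31): 11 bp
  [31,41): 10 bp
  [41,48): 7 bp
  [48,56): 8 bp
  [56,65): 9 bp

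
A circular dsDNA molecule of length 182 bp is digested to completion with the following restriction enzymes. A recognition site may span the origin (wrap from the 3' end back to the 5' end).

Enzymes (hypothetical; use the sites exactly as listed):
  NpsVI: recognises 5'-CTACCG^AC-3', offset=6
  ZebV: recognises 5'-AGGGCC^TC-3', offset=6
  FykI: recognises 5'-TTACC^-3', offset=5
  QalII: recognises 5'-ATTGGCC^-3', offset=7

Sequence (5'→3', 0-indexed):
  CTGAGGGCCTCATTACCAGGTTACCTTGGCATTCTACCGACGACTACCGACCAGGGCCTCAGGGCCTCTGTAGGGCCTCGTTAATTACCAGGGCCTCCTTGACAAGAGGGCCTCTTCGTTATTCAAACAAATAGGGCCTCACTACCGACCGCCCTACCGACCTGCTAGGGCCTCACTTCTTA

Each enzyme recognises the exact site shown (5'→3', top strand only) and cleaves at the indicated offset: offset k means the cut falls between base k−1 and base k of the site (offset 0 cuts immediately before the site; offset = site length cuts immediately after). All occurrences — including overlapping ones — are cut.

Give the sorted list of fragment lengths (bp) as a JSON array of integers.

Scan for sites:
  NpsVI CTACCGAC/6: at [33, 43, 141, 153] ⇒ [39, 49, 147, 159]
  ZebV AGGGCCTC/6: at [3, 52, 60, 71, 89, 106, 132, 166] ⇒ [9, 58, 66, 77, 95, 112, 138, 172]
  FykI TTACC/5: at [12, 20, 84] ⇒ [17, 25, 89]
  QalII (ATTGGCC, off=7): no sites

Pooled cuts: [9, 17, 25, 39, 49, 58, 66, 77, 89, 95, 112, 138, 147, 159, 172]

Fragments:
  9→17: 8 bp
  17→25: 8 bp
  25→39: 14 bp
  39→49: 10 bp
  49→58: 9 bp
  58→66: 8 bp
  66→77: 11 bp
  77→89: 12 bp
  89→95: 6 bp
  95→112: 17 bp
  112→138: 26 bp
  138→147: 9 bp
  147→159: 12 bp
  159→172: 13 bp
  172→9 (wrap): 182-172+9 = 19 bp

[6,8,8,8,9,9,10,11,12,12,13,14,17,19,26]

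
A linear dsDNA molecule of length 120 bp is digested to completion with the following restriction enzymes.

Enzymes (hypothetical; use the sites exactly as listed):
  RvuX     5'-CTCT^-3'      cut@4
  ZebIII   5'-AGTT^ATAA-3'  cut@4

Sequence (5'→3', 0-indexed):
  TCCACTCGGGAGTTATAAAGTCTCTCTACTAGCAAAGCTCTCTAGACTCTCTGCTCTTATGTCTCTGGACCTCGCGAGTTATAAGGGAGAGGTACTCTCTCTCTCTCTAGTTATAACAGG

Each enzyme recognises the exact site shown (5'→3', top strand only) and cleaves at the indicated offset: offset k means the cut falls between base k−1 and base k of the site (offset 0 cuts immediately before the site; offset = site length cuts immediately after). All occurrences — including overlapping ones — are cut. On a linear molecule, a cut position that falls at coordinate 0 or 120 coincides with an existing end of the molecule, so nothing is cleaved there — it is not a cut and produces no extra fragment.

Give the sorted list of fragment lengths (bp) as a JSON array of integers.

Scan for sites:
  RvuX CTCT/4: at [21, 23, 37, 39, 46, 48, 53, 62, 94, 96, 98, 100, 102, 104] ⇒ [25, 27, 41, 43, 50, 52, 57, 66, 98, 100, 102, 104, 106, 108]
  ZebIII AGTTATAA/4: at [10, 76, 108] ⇒ [14, 80, 112]

All cut coordinates (distinct, sorted): [14, 25, 27, 41, 43, 50, 52, 57, 66, 80, 98, 100, 102, 104, 106, 108, 112]

Fragment lengths:
  [0,14): 14 bp
  [14,25): 11 bp
  [25,27): 2 bp
  [27,41): 14 bp
  [41,43): 2 bp
  [43,50): 7 bp
  [50,52): 2 bp
  [52,57): 5 bp
  [57,66): 9 bp
  [66,80): 14 bp
  [80,98): 18 bp
  [98,100): 2 bp
  [100,102): 2 bp
  [102,104): 2 bp
  [104,106): 2 bp
  [106,108): 2 bp
  [108,112): 4 bp
  [112,120): 8 bp

[2,2,2,2,2,2,2,2,4,5,7,8,9,11,14,14,14,18]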